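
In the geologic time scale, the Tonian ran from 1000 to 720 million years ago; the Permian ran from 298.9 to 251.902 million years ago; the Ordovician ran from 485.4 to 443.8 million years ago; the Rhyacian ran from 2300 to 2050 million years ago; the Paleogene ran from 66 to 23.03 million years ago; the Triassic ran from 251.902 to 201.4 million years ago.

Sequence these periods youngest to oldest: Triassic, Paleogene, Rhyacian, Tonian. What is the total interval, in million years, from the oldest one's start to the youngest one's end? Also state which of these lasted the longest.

Paleogene, Triassic, Tonian, Rhyacian; total span 2276.97 Myr; longest is Tonian

From the excerpt: Triassic 251.902–201.4; Paleogene 66–23.03; Rhyacian 2300–2050; Tonian 1000–720 (Ma).
Larger Ma is earlier, so the oldest is Rhyacian and the youngest is Paleogene; youngest to oldest: Paleogene, Triassic, Tonian, Rhyacian.
Oldest start 2300 minus youngest end 23.03 gives 2276.97 Myr overall.
Individual lengths (start − end): Tonian 280; Paleogene 42.97; Rhyacian 250; Triassic 50.502. The largest is Tonian at 280 Myr.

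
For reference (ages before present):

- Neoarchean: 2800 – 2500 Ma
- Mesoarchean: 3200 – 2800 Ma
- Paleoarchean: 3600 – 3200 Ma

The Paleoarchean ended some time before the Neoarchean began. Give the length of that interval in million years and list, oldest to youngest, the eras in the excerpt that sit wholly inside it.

The Paleoarchean closes at 3200 Ma and the Neoarchean opens at 2800 Ma, so the interval is 3200 − 2800 = 400 Myr.
An era fits inside if it starts at or after 3200 Ma and ends at or before 2800 Ma; oldest first that gives Mesoarchean.

400 million years; Mesoarchean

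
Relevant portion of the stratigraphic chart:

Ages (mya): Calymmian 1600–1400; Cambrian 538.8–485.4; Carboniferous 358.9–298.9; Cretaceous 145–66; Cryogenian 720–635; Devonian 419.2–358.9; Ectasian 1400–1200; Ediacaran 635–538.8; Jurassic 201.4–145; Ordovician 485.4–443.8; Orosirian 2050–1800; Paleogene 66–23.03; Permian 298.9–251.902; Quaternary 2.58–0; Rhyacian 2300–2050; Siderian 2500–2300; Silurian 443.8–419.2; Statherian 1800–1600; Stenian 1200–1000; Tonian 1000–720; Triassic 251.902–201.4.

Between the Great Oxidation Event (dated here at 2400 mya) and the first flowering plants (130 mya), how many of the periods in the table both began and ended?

17

The older date is 2400 Ma and the younger is 130 Ma.
Periods with start < 2400 and end > 130 Ma: Rhyacian (2300–2050), Orosirian (2050–1800), Statherian (1800–1600), Calymmian (1600–1400), Ectasian (1400–1200), Stenian (1200–1000), Tonian (1000–720), Cryogenian (720–635), Ediacaran (635–538.8), Cambrian (538.8–485.4), Ordovician (485.4–443.8), Silurian (443.8–419.2), Devonian (419.2–358.9), Carboniferous (358.9–298.9), Permian (298.9–251.902), Triassic (251.902–201.4), Jurassic (201.4–145).
That is 17 complete periods.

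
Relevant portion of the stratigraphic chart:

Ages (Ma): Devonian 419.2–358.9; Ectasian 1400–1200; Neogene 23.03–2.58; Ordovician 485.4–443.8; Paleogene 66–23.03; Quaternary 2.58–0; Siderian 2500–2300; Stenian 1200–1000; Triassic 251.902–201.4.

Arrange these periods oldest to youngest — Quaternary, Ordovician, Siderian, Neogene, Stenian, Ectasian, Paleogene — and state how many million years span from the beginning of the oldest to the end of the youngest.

Siderian, Ectasian, Stenian, Ordovician, Paleogene, Neogene, Quaternary; total span 2500 Myr

From the excerpt: Quaternary 2.58–0; Ordovician 485.4–443.8; Siderian 2500–2300; Neogene 23.03–2.58; Stenian 1200–1000; Ectasian 1400–1200; Paleogene 66–23.03 (Ma).
Larger Ma is earlier, so the oldest is Siderian and the youngest is Quaternary; oldest to youngest: Siderian, Ectasian, Stenian, Ordovician, Paleogene, Neogene, Quaternary.
Oldest start 2500 minus youngest end 0 gives 2500 Myr overall.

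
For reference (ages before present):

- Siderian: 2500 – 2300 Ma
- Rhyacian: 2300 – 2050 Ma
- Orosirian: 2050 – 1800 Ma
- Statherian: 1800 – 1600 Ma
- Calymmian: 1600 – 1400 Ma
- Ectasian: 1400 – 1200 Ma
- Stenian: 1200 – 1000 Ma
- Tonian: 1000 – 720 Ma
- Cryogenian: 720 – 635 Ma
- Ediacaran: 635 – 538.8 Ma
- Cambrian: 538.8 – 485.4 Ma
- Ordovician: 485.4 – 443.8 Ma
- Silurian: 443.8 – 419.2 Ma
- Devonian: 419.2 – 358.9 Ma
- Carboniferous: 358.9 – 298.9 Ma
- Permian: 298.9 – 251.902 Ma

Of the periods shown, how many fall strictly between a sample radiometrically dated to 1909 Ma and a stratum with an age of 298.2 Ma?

1909 Ma sits inside the Orosirian (2050–1800) and 298.2 Ma inside the Permian (298.9–251.902); neither of those is wholly between the two dates.
The listed periods lying completely between them are Statherian, Calymmian, Ectasian, Stenian, Tonian, Cryogenian, Ediacaran, Cambrian, Ordovician, Silurian, Devonian, Carboniferous — 12 in all.

12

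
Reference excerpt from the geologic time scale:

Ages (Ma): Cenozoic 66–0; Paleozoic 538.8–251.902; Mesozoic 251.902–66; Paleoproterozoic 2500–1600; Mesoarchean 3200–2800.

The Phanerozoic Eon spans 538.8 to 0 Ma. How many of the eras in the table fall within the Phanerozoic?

3

Eras inside 538.8–0 Ma: Paleozoic, Mesozoic, Cenozoic — 3 in total.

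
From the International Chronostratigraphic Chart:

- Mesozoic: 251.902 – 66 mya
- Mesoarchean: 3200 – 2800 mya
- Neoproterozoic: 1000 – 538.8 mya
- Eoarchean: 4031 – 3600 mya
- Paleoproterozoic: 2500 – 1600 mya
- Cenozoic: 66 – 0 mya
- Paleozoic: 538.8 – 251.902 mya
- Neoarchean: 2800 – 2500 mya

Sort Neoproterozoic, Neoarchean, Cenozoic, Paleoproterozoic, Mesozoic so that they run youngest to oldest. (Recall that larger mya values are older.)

Cenozoic → Mesozoic → Neoproterozoic → Paleoproterozoic → Neoarchean

The oldest of these is Neoarchean (starts 2800 Ma) and the youngest is Cenozoic (ends 0 Ma).
In between, by decreasing start age: Paleoproterozoic (2500), Neoproterozoic (1000), Mesozoic (251.902).
Listing youngest first means reversing that sequence.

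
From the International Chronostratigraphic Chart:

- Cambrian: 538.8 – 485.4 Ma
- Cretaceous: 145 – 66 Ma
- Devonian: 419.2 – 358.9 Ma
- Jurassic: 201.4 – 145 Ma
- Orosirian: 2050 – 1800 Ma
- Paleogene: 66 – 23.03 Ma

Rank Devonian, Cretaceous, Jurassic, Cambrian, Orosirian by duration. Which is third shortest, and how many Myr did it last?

Durations: Devonian 60.3; Cretaceous 79; Jurassic 56.4; Cambrian 53.4; Orosirian 250 Myr.
Sorted shortest-first: Cambrian (53.4), Jurassic (56.4), Devonian (60.3), Cretaceous (79), Orosirian (250).
The third shortest is Devonian at 60.3 Myr.

Devonian, 60.3 million years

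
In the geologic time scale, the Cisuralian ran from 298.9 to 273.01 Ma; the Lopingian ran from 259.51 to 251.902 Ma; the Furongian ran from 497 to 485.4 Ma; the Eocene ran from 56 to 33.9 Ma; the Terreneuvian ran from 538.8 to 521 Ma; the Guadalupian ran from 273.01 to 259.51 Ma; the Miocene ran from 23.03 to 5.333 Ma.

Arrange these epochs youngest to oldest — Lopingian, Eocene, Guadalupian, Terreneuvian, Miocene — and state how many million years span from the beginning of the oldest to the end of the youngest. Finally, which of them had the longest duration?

From the excerpt: Lopingian 259.51–251.902; Eocene 56–33.9; Guadalupian 273.01–259.51; Terreneuvian 538.8–521; Miocene 23.03–5.333 (Ma).
Larger Ma is earlier, so the oldest is Terreneuvian and the youngest is Miocene; youngest to oldest: Miocene, Eocene, Lopingian, Guadalupian, Terreneuvian.
Oldest start 538.8 minus youngest end 5.333 gives 533.467 Myr overall.
Individual lengths (start − end): Eocene 22.1; Lopingian 7.608; Terreneuvian 17.8; Guadalupian 13.5; Miocene 17.697. The largest is Eocene at 22.1 Myr.

Miocene, Eocene, Lopingian, Guadalupian, Terreneuvian; total span 533.467 Myr; longest is Eocene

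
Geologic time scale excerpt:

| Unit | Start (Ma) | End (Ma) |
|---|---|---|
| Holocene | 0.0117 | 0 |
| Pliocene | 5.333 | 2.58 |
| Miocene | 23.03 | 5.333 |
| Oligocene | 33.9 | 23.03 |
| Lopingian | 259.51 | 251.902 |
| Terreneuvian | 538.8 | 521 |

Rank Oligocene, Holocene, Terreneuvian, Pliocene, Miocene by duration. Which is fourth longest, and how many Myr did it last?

Durations: Oligocene 10.87; Holocene 0.0117; Terreneuvian 17.8; Pliocene 2.753; Miocene 17.697 Myr.
Sorted longest-first: Terreneuvian (17.8), Miocene (17.697), Oligocene (10.87), Pliocene (2.753), Holocene (0.0117).
The fourth longest is Pliocene at 2.753 Myr.

Pliocene, 2.753 million years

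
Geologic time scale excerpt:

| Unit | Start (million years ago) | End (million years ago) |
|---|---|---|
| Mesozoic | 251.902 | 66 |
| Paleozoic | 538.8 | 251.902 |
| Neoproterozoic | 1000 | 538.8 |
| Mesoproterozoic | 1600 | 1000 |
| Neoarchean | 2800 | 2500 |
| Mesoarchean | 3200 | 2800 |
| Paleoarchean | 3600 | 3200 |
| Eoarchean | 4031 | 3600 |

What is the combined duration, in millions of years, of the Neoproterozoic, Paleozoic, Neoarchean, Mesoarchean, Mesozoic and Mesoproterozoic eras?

Each duration: Neoproterozoic = 461.2; Paleozoic = 286.898; Neoarchean = 300; Mesoarchean = 400; Mesozoic = 185.902; Mesoproterozoic = 600.
Sum: 461.2 + 286.898 + 300 + 400 + 185.902 + 600 = 2234 Myr.

2234 million years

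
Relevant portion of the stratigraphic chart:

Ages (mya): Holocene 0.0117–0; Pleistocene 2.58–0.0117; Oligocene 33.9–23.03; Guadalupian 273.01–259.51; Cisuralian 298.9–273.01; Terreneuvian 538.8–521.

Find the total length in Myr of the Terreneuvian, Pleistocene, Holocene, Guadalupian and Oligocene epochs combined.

44.75 million years

Duration is start − end for each: (538.8 − 521) + (2.58 − 0.0117) + (0.0117 − 0) + (273.01 − 259.51) + (33.9 − 23.03).
That is 17.8 + 2.5683 + 0.0117 + 13.5 + 10.87, which totals 44.75 million years.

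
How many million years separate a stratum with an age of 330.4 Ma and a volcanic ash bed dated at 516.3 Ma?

516.3 − 330.4 = 185.9 million years.

185.9 million years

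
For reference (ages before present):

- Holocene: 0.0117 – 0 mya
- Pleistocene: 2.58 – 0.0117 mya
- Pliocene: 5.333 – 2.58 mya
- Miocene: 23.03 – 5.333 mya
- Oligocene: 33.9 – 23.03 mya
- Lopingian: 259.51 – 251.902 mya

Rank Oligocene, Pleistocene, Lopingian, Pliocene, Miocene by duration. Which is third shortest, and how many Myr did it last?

Lopingian, 7.608 million years

Start − end for each: Oligocene 33.9 − 23.03 = 10.87; Pleistocene 2.58 − 0.0117 = 2.5683; Lopingian 259.51 − 251.902 = 7.608; Pliocene 5.333 − 2.58 = 2.753; Miocene 23.03 − 5.333 = 17.697.
Ranking these from shortest: Pleistocene < Pliocene < Lopingian < Oligocene < Miocene.
Position 3 in that ranking is Lopingian, which lasted 7.608 Myr.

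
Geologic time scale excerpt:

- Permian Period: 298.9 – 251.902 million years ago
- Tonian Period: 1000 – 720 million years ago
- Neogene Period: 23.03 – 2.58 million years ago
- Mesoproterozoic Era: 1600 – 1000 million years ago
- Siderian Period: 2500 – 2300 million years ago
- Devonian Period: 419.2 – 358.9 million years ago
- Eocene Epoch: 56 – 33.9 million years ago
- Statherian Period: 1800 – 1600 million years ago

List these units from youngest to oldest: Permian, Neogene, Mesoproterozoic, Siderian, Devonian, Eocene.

Neogene, then Eocene, then Permian, then Devonian, then Mesoproterozoic, then Siderian

Sorting by start age (ascending Ma, since larger Ma = older): Neogene start 23.03, Eocene start 56, Permian start 298.9, Devonian start 419.2, Mesoproterozoic start 1600, Siderian start 2500.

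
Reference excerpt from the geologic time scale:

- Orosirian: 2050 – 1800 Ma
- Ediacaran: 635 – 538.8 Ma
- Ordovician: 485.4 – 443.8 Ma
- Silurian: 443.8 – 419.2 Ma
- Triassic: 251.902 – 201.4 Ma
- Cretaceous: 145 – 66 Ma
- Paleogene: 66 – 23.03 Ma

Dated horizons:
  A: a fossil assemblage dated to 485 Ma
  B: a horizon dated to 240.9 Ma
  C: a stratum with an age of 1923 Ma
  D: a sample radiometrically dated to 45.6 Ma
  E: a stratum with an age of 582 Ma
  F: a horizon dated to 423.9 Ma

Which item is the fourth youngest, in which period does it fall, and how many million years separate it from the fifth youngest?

A, in the Ordovician; 97 million years to E

Sorted youngest-first by Ma: D (45.6), B (240.9), F (423.9), A (485), E (582), C (1923).
The fourth youngest is A at 485 Ma, which lies in 485.4–443.8 Ma: the Ordovician.
The fifth youngest is E at 582 Ma; separation = |485 − 582| = 97 Myr.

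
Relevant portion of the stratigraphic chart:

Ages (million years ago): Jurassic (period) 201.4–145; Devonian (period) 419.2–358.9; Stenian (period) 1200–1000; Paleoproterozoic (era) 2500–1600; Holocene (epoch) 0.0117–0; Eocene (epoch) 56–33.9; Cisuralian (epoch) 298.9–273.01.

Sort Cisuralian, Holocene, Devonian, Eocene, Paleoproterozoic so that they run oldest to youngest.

Paleoproterozoic, then Devonian, then Cisuralian, then Eocene, then Holocene

The oldest of these is Paleoproterozoic (starts 2500 Ma) and the youngest is Holocene (ends 0 Ma).
In between, by decreasing start age: Devonian (419.2), Cisuralian (298.9), Eocene (56).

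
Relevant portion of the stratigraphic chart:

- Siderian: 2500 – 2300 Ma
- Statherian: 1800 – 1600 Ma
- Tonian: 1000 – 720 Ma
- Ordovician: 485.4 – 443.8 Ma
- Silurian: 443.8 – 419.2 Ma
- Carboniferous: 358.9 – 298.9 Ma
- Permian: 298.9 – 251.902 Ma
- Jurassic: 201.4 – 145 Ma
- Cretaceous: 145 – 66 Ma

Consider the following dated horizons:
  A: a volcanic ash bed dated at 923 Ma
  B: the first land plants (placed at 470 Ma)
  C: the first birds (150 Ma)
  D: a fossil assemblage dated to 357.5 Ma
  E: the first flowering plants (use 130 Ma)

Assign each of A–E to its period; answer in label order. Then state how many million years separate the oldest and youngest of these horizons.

A: 923 Ma lies in 1000–720 Ma, so Tonian.
B: 470 Ma lies in 485.4–443.8 Ma, so Ordovician.
C: 150 Ma lies in 201.4–145 Ma, so Jurassic.
D: 357.5 Ma lies in 358.9–298.9 Ma, so Carboniferous.
E: 130 Ma lies in 145–66 Ma, so Cretaceous.
Oldest = 923 Ma, youngest = 130 Ma → span 793 Myr.

A — Tonian; B — Ordovician; C — Jurassic; D — Carboniferous; E — Cretaceous; span 793 million years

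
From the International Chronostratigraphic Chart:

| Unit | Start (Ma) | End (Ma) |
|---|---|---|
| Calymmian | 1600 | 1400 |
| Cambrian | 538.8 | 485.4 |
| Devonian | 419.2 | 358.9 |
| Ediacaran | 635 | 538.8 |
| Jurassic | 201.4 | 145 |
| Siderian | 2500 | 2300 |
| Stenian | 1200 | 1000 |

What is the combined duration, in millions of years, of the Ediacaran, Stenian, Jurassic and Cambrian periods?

406 million years

Duration is start − end for each: (635 − 538.8) + (1200 − 1000) + (201.4 − 145) + (538.8 − 485.4).
That is 96.2 + 200 + 56.4 + 53.4, which totals 406 million years.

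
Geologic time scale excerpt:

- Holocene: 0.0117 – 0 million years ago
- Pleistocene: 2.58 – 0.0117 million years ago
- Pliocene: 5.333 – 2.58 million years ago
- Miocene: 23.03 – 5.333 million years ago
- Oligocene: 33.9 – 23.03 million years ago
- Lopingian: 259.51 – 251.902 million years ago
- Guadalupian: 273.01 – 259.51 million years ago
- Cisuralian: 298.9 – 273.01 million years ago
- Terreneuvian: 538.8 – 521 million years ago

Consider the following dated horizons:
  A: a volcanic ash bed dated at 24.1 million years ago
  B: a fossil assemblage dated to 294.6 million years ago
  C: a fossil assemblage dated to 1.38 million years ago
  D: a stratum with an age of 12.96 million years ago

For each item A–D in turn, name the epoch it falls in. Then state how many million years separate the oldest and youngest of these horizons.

A — Oligocene; B — Cisuralian; C — Pleistocene; D — Miocene; span 293.22 million years

A: 24.1 Ma lies in 33.9–23.03 Ma, so Oligocene.
B: 294.6 Ma lies in 298.9–273.01 Ma, so Cisuralian.
C: 1.38 Ma lies in 2.58–0.0117 Ma, so Pleistocene.
D: 12.96 Ma lies in 23.03–5.333 Ma, so Miocene.
Oldest = 294.6 Ma, youngest = 1.38 Ma → span 293.22 Myr.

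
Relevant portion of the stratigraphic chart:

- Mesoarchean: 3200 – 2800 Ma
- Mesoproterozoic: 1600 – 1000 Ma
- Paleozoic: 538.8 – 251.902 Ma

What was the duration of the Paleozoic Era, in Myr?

286.898 million years

538.8 − 251.902 = 286.898 million years.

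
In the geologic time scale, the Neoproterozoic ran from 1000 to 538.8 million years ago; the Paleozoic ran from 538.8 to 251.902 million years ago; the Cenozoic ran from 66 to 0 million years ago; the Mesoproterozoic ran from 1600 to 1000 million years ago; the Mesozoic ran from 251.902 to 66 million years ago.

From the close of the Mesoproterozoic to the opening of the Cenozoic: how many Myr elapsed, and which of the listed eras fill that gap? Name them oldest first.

934 million years; Neoproterozoic, Paleozoic, Mesozoic

The Mesoproterozoic closes at 1000 Ma and the Cenozoic opens at 66 Ma, so the interval is 1000 − 66 = 934 Myr.
An era fits inside if it starts at or after 1000 Ma and ends at or before 66 Ma; oldest first that gives Neoproterozoic, Paleozoic, Mesozoic.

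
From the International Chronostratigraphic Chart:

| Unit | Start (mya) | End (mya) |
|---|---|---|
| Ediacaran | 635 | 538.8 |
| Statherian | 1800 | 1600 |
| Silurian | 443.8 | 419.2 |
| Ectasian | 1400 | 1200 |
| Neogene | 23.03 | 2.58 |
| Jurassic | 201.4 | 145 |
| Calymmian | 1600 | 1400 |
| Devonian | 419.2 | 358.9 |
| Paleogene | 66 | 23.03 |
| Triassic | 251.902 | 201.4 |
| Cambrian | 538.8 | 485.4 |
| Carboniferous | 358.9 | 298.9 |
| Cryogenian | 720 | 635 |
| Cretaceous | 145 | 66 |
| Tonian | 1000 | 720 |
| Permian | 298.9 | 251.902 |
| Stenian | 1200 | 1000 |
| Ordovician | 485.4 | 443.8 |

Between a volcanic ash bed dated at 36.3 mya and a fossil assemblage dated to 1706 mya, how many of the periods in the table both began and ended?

1706 Ma sits inside the Statherian (1800–1600) and 36.3 Ma inside the Paleogene (66–23.03); neither of those is wholly between the two dates.
The listed periods lying completely between them are Calymmian, Ectasian, Stenian, Tonian, Cryogenian, Ediacaran, Cambrian, Ordovician, Silurian, Devonian, Carboniferous, Permian, Triassic, Jurassic, Cretaceous — 15 in all.

15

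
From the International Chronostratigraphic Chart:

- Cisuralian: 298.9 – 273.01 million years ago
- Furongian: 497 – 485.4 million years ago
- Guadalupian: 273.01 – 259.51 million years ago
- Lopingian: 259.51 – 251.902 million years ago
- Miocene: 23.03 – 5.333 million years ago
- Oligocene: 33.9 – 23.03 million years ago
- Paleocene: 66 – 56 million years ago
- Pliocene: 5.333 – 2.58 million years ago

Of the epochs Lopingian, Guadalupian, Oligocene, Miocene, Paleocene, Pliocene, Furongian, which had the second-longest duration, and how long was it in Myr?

Durations: Lopingian 7.608; Guadalupian 13.5; Oligocene 10.87; Miocene 17.697; Paleocene 10; Pliocene 2.753; Furongian 11.6 Myr.
Sorted longest-first: Miocene (17.697), Guadalupian (13.5), Furongian (11.6), Oligocene (10.87), Paleocene (10), Lopingian (7.608), Pliocene (2.753).
The second longest is Guadalupian at 13.5 Myr.

Guadalupian, 13.5 million years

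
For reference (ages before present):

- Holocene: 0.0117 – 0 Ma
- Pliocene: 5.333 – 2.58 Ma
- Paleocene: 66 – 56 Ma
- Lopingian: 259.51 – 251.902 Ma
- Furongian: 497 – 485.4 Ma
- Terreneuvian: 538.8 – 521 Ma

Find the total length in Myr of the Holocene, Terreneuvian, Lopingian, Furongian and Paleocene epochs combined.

Each duration: Holocene = 0.0117; Terreneuvian = 17.8; Lopingian = 7.608; Furongian = 11.6; Paleocene = 10.
Sum: 0.0117 + 17.8 + 7.608 + 11.6 + 10 = 47.0197 Myr.

47.0197 million years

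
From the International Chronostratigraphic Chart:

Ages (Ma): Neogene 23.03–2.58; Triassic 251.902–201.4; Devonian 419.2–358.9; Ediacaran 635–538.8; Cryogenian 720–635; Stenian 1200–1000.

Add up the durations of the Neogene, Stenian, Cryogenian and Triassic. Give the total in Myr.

355.952 million years

Each duration: Neogene = 20.45; Stenian = 200; Cryogenian = 85; Triassic = 50.502.
Sum: 20.45 + 200 + 85 + 50.502 = 355.952 Myr.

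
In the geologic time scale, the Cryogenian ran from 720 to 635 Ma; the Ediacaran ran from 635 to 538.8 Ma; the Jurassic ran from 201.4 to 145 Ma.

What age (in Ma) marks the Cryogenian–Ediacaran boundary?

635 Ma

The Cryogenian ends and the Ediacaran begins at 635 Ma.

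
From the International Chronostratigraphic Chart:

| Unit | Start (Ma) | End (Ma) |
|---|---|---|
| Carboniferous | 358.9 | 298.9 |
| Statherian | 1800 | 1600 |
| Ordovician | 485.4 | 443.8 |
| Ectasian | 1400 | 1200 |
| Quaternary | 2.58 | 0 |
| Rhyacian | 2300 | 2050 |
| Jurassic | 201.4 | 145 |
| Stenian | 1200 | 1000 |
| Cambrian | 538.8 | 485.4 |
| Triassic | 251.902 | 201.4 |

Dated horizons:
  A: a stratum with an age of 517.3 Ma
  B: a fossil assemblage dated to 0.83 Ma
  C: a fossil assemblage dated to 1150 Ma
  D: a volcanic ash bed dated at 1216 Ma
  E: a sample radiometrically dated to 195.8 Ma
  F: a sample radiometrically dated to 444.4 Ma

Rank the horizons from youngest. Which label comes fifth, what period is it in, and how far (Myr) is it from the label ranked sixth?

Smaller Ma means younger, so youngest first: B 0.83 < E 195.8 < F 444.4 < A 517.3 < C 1150 < D 1216.
Counting 5 along gives C (1150 Ma); the excerpt puts that inside the Stenian, 1200–1000 Ma.
Next in line is D (1216 Ma), and 1216 − 1150 = 66 Myr.

C, in the Stenian; 66 million years to D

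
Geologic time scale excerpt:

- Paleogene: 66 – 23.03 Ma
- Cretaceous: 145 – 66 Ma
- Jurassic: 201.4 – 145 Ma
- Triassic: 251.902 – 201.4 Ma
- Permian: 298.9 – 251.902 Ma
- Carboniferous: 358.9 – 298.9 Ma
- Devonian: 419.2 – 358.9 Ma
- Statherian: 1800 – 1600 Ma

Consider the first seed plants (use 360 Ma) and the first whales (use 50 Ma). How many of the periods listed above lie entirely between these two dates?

The older date is 360 Ma and the younger is 50 Ma.
Periods with start < 360 and end > 50 Ma: Carboniferous (358.9–298.9), Permian (298.9–251.902), Triassic (251.902–201.4), Jurassic (201.4–145), Cretaceous (145–66).
That is 5 complete periods.

5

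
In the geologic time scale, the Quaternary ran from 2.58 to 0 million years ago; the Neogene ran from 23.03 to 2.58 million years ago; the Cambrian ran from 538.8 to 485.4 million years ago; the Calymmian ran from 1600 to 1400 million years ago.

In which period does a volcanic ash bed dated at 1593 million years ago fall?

Calymmian

1593 Ma lies between 1600 and 1400 Ma, so it falls in the Calymmian.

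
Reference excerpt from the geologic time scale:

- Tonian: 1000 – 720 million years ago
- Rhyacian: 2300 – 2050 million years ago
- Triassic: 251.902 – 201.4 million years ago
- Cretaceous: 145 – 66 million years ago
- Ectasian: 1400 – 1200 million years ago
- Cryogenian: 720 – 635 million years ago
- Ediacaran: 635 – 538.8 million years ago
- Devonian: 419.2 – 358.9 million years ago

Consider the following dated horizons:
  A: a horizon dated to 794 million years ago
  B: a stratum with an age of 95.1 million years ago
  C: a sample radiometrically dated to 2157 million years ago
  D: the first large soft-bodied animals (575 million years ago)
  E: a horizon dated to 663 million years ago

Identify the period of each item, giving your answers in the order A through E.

Match each age against the start–end ranges in the excerpt: A = 794 Ma → Tonian (1000–720); B = 95.1 Ma → Cretaceous (145–66); C = 2157 Ma → Rhyacian (2300–2050); D = 575 Ma → Ediacaran (635–538.8); E = 663 Ma → Cryogenian (720–635).

A — Tonian; B — Cretaceous; C — Rhyacian; D — Ediacaran; E — Cryogenian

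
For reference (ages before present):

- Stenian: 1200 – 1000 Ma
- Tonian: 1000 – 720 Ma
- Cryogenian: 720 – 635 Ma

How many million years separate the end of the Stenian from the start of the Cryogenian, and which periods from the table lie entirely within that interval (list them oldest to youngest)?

The Stenian closes at 1000 Ma and the Cryogenian opens at 720 Ma, so the interval is 1000 − 720 = 280 Myr.
A period fits inside if it starts at or after 1000 Ma and ends at or before 720 Ma; oldest first that gives Tonian.

280 million years; Tonian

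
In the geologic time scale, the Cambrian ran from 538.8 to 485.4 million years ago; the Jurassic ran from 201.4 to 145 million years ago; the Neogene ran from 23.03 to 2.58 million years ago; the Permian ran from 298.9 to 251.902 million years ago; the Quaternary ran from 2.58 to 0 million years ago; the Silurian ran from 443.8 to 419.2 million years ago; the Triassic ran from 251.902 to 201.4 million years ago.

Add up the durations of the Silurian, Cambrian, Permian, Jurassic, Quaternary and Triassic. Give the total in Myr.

Each duration: Silurian = 24.6; Cambrian = 53.4; Permian = 46.998; Jurassic = 56.4; Quaternary = 2.58; Triassic = 50.502.
Sum: 24.6 + 53.4 + 46.998 + 56.4 + 2.58 + 50.502 = 234.48 Myr.

234.48 million years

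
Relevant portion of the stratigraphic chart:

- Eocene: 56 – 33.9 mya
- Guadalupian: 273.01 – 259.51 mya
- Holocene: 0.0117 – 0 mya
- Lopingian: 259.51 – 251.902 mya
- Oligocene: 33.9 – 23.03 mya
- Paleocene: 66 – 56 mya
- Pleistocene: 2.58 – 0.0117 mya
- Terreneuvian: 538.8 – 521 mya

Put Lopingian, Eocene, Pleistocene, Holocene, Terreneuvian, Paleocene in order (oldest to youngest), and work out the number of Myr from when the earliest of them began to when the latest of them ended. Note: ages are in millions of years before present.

Start ages (Ma): Terreneuvian 538.8, Lopingian 259.51, Paleocene 66, Eocene 56, Pleistocene 2.58, Holocene 0.0117.
Ordered oldest to youngest: Terreneuvian, Lopingian, Paleocene, Eocene, Pleistocene, Holocene.
Span = 538.8 − 0 = 538.8 Myr.

Terreneuvian, Lopingian, Paleocene, Eocene, Pleistocene, Holocene; total span 538.8 Myr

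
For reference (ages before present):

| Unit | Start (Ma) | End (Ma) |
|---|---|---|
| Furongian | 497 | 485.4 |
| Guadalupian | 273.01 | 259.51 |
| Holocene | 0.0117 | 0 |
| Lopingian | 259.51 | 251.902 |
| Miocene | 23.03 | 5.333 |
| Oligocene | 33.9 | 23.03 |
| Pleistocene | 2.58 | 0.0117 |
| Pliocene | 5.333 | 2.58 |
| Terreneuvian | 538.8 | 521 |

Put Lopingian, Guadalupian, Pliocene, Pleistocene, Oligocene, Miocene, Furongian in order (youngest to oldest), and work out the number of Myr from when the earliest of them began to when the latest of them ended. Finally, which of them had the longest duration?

From the excerpt: Lopingian 259.51–251.902; Guadalupian 273.01–259.51; Pliocene 5.333–2.58; Pleistocene 2.58–0.0117; Oligocene 33.9–23.03; Miocene 23.03–5.333; Furongian 497–485.4 (Ma).
Larger Ma is earlier, so the oldest is Furongian and the youngest is Pleistocene; youngest to oldest: Pleistocene, Pliocene, Miocene, Oligocene, Lopingian, Guadalupian, Furongian.
Oldest start 497 minus youngest end 0.0117 gives 496.9883 Myr overall.
Individual lengths (start − end): Pleistocene 2.5683; Furongian 11.6; Lopingian 7.608; Pliocene 2.753; Guadalupian 13.5; Miocene 17.697; Oligocene 10.87. The largest is Miocene at 17.697 Myr.

Pleistocene → Pliocene → Miocene → Oligocene → Lopingian → Guadalupian → Furongian; total span 496.9883 Myr; longest is Miocene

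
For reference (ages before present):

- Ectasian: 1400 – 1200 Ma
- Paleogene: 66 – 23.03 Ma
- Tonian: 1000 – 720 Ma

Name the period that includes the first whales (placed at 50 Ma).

Paleogene

50 Ma lies between 66 and 23.03 Ma, so it falls in the Paleogene.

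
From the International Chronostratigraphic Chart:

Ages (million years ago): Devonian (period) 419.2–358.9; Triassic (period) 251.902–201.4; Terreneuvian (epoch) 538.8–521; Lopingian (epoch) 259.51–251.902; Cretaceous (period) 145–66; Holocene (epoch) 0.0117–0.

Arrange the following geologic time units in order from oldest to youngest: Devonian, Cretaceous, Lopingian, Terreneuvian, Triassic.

Terreneuvian, Devonian, Lopingian, Triassic, Cretaceous

Sorting by start age (descending Ma, since larger Ma = older): Terreneuvian start 538.8, Devonian start 419.2, Lopingian start 259.51, Triassic start 251.902, Cretaceous start 145.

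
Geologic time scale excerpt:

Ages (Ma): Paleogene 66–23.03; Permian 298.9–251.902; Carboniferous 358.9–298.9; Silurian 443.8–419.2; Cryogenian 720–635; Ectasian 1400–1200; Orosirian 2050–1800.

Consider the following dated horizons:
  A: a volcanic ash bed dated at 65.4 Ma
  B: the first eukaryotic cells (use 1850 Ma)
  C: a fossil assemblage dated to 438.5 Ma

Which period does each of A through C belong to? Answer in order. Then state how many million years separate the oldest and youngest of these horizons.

Match each age against the start–end ranges in the excerpt: A = 65.4 Ma → Paleogene (66–23.03); B = 1850 Ma → Orosirian (2050–1800); C = 438.5 Ma → Silurian (443.8–419.2).
The largest age is 1850 Ma and the smallest is 65.4 Ma; their difference is 1784.6 Myr.

A — Paleogene; B — Orosirian; C — Silurian; span 1784.6 million years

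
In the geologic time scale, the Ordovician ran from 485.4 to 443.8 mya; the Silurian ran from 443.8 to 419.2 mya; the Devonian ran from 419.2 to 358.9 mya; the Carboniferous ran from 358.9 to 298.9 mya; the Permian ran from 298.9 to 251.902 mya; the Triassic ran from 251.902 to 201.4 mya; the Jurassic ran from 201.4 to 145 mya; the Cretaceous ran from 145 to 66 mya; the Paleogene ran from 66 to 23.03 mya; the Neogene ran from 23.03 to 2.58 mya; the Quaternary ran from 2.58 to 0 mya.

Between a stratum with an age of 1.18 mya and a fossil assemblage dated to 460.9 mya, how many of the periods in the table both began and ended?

460.9 Ma sits inside the Ordovician (485.4–443.8) and 1.18 Ma inside the Quaternary (2.58–0); neither of those is wholly between the two dates.
The listed periods lying completely between them are Silurian, Devonian, Carboniferous, Permian, Triassic, Jurassic, Cretaceous, Paleogene, Neogene — 9 in all.

9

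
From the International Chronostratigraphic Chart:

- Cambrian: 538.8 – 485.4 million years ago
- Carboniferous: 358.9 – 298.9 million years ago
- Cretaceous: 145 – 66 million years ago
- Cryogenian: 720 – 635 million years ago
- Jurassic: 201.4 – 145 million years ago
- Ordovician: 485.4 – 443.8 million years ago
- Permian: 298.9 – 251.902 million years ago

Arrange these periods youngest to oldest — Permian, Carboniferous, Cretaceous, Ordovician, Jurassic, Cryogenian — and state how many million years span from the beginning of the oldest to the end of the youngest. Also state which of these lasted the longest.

Cretaceous → Jurassic → Permian → Carboniferous → Ordovician → Cryogenian; total span 654 Myr; longest is Cryogenian

From the excerpt: Permian 298.9–251.902; Carboniferous 358.9–298.9; Cretaceous 145–66; Ordovician 485.4–443.8; Jurassic 201.4–145; Cryogenian 720–635 (Ma).
Larger Ma is earlier, so the oldest is Cryogenian and the youngest is Cretaceous; youngest to oldest: Cretaceous, Jurassic, Permian, Carboniferous, Ordovician, Cryogenian.
Oldest start 720 minus youngest end 66 gives 654 Myr overall.
Individual lengths (start − end): Jurassic 56.4; Cretaceous 79; Cryogenian 85; Permian 46.998; Ordovician 41.6; Carboniferous 60. The largest is Cryogenian at 85 Myr.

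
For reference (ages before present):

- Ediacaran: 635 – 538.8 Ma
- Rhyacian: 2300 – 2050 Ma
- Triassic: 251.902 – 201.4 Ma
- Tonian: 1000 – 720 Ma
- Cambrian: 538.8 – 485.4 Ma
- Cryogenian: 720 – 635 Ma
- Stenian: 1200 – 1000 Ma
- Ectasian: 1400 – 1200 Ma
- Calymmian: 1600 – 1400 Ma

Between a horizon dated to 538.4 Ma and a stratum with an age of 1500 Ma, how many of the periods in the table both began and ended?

The older date is 1500 Ma and the younger is 538.4 Ma.
Periods with start < 1500 and end > 538.4 Ma: Ectasian (1400–1200), Stenian (1200–1000), Tonian (1000–720), Cryogenian (720–635), Ediacaran (635–538.8).
That is 5 complete periods.

5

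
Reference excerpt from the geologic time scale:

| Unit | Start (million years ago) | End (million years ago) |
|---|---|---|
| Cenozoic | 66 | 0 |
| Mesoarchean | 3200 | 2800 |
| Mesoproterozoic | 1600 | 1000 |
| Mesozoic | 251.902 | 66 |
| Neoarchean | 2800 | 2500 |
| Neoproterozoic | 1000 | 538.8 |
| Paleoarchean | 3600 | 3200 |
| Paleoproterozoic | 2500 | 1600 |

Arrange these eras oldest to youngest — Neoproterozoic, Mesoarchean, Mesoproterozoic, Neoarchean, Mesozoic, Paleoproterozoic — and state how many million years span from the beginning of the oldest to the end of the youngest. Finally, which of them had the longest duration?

Mesoarchean → Neoarchean → Paleoproterozoic → Mesoproterozoic → Neoproterozoic → Mesozoic; total span 3134 Myr; longest is Paleoproterozoic

From the excerpt: Neoproterozoic 1000–538.8; Mesoarchean 3200–2800; Mesoproterozoic 1600–1000; Neoarchean 2800–2500; Mesozoic 251.902–66; Paleoproterozoic 2500–1600 (Ma).
Larger Ma is earlier, so the oldest is Mesoarchean and the youngest is Mesozoic; oldest to youngest: Mesoarchean, Neoarchean, Paleoproterozoic, Mesoproterozoic, Neoproterozoic, Mesozoic.
Oldest start 3200 minus youngest end 66 gives 3134 Myr overall.
Individual lengths (start − end): Mesozoic 185.902; Mesoproterozoic 600; Neoproterozoic 461.2; Mesoarchean 400; Paleoproterozoic 900; Neoarchean 300. The largest is Paleoproterozoic at 900 Myr.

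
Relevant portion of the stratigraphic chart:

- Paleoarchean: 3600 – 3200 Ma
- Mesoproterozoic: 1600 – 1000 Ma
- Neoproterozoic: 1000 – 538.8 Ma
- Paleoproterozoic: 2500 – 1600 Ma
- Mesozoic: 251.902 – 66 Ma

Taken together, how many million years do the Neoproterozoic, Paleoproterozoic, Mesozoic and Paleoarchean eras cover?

1947.102 million years

Each duration: Neoproterozoic = 461.2; Paleoproterozoic = 900; Mesozoic = 185.902; Paleoarchean = 400.
Sum: 461.2 + 900 + 185.902 + 400 = 1947.102 Myr.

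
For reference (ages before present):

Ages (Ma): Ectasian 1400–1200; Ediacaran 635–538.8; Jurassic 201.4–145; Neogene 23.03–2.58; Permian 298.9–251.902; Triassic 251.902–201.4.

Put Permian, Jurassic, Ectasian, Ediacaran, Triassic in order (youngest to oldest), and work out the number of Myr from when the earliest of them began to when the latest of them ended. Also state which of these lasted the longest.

Start ages (Ma): Ectasian 1400, Ediacaran 635, Permian 298.9, Triassic 251.902, Jurassic 201.4.
Ordered youngest to oldest: Jurassic, Triassic, Permian, Ediacaran, Ectasian.
Span = 1400 − 145 = 1255 Myr.
Durations: Jurassic 56.4, Ediacaran 96.2, Permian 46.998, Triassic 50.502, Ectasian 200 → longest is Ectasian (200 Myr).

Jurassic, Triassic, Permian, Ediacaran, Ectasian; total span 1255 Myr; longest is Ectasian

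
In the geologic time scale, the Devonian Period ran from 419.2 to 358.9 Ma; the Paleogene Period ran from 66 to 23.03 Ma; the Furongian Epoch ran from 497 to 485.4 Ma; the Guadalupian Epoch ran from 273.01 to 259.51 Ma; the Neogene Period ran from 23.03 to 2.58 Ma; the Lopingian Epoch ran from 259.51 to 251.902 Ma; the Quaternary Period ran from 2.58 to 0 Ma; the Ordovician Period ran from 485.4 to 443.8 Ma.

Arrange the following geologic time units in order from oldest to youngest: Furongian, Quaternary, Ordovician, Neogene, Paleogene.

Sorting by start age (descending Ma, since larger Ma = older): Furongian began 497, Ordovician began 485.4, Paleogene began 66, Neogene began 23.03, Quaternary began 2.58.

Furongian, Ordovician, Paleogene, Neogene, Quaternary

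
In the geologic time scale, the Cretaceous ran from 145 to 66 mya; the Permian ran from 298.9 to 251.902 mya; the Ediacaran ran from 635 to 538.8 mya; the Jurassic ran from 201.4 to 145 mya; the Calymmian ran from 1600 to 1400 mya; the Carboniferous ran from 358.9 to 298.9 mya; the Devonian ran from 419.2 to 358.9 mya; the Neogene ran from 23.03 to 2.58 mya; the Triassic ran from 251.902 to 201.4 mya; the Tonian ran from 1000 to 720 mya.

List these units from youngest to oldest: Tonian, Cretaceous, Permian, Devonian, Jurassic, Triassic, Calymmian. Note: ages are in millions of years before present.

Cretaceous, then Jurassic, then Triassic, then Permian, then Devonian, then Tonian, then Calymmian

Read off each span (Ma): Tonian 1000–720; Cretaceous 145–66; Permian 298.9–251.902; Devonian 419.2–358.9; Jurassic 201.4–145; Triassic 251.902–201.4; Calymmian 1600–1400.
Larger Ma is older, so oldest→youngest is Calymmian, Tonian, Devonian, Permian, Triassic, Jurassic, Cretaceous; reverse it for youngest→oldest.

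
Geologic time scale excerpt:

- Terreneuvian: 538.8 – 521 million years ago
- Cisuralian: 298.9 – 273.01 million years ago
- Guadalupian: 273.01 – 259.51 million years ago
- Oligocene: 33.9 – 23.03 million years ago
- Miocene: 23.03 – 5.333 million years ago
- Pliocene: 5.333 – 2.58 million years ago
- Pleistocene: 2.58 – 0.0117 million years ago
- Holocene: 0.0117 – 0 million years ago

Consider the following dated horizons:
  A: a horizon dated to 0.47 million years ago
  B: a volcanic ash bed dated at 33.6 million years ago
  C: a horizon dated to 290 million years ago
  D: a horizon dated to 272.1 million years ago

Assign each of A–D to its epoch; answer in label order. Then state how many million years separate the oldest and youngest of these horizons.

Match each age against the start–end ranges in the excerpt: A = 0.47 Ma → Pleistocene (2.58–0.0117); B = 33.6 Ma → Oligocene (33.9–23.03); C = 290 Ma → Cisuralian (298.9–273.01); D = 272.1 Ma → Guadalupian (273.01–259.51).
The largest age is 290 Ma and the smallest is 0.47 Ma; their difference is 289.53 Myr.

A — Pleistocene; B — Oligocene; C — Cisuralian; D — Guadalupian; span 289.53 million years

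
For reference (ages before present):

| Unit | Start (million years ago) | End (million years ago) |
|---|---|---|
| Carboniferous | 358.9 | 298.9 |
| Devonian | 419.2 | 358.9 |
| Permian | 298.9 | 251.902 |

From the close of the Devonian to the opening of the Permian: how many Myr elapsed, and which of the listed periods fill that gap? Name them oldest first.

60 million years; Carboniferous

The Devonian closes at 358.9 Ma and the Permian opens at 298.9 Ma, so the interval is 358.9 − 298.9 = 60 Myr.
A period fits inside if it starts at or after 358.9 Ma and ends at or before 298.9 Ma; oldest first that gives Carboniferous.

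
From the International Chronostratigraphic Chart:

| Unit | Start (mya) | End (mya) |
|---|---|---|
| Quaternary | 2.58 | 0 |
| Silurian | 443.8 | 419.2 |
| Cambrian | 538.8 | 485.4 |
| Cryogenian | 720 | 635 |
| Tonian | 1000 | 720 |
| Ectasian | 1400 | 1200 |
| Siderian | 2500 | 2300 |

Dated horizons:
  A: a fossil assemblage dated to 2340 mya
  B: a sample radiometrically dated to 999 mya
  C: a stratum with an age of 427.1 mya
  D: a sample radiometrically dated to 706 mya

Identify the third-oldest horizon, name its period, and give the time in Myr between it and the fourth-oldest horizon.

Sorted oldest-first by Ma: A (2340), B (999), D (706), C (427.1).
The third oldest is D at 706 Ma, which lies in 720–635 Ma: the Cryogenian.
The fourth oldest is C at 427.1 Ma; separation = |706 − 427.1| = 278.9 Myr.

D, in the Cryogenian; 278.9 million years to C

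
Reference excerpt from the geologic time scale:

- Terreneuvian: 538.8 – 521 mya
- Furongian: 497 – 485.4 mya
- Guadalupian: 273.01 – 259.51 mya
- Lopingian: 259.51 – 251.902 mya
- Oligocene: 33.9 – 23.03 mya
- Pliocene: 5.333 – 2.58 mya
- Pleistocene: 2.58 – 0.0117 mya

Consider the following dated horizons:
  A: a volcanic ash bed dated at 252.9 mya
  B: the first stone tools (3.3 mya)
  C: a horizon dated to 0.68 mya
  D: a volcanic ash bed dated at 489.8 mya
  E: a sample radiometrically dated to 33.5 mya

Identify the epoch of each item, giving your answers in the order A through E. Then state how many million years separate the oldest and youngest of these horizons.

A — Lopingian; B — Pliocene; C — Pleistocene; D — Furongian; E — Oligocene; span 489.12 million years

A: 252.9 Ma lies in 259.51–251.902 Ma, so Lopingian.
B: 3.3 Ma lies in 5.333–2.58 Ma, so Pliocene.
C: 0.68 Ma lies in 2.58–0.0117 Ma, so Pleistocene.
D: 489.8 Ma lies in 497–485.4 Ma, so Furongian.
E: 33.5 Ma lies in 33.9–23.03 Ma, so Oligocene.
Oldest = 489.8 Ma, youngest = 0.68 Ma → span 489.12 Myr.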